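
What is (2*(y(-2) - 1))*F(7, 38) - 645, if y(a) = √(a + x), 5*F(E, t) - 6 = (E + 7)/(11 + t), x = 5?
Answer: -22663/35 + 88*√3/35 ≈ -643.16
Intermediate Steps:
F(E, t) = 6/5 + (7 + E)/(5*(11 + t)) (F(E, t) = 6/5 + ((E + 7)/(11 + t))/5 = 6/5 + ((7 + E)/(11 + t))/5 = 6/5 + (7 + E)/(5*(11 + t)))
y(a) = √(5 + a) (y(a) = √(a + 5) = √(5 + a))
(2*(y(-2) - 1))*F(7, 38) - 645 = (2*(√(5 - 2) - 1))*((73 + 7 + 6*38)/(5*(11 + 38))) - 645 = (2*(√3 - 1))*((⅕)*(73 + 7 + 228)/49) - 645 = (2*(-1 + √3))*((⅕)*(1/49)*308) - 645 = (-2 + 2*√3)*(44/35) - 645 = (-88/35 + 88*√3/35) - 645 = -22663/35 + 88*√3/35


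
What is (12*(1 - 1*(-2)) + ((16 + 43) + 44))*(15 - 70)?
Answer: -7645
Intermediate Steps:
(12*(1 - 1*(-2)) + ((16 + 43) + 44))*(15 - 70) = (12*(1 + 2) + (59 + 44))*(-55) = (12*3 + 103)*(-55) = (36 + 103)*(-55) = 139*(-55) = -7645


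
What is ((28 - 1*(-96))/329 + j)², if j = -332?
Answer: 11903682816/108241 ≈ 1.0997e+5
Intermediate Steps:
((28 - 1*(-96))/329 + j)² = ((28 - 1*(-96))/329 - 332)² = ((28 + 96)*(1/329) - 332)² = (124*(1/329) - 332)² = (124/329 - 332)² = (-109104/329)² = 11903682816/108241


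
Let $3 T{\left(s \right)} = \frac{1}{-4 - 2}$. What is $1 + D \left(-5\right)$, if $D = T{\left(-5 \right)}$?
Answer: $\frac{23}{18} \approx 1.2778$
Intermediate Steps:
$T{\left(s \right)} = - \frac{1}{18}$ ($T{\left(s \right)} = \frac{1}{3 \left(-4 - 2\right)} = \frac{1}{3 \left(-6\right)} = \frac{1}{3} \left(- \frac{1}{6}\right) = - \frac{1}{18}$)
$D = - \frac{1}{18} \approx -0.055556$
$1 + D \left(-5\right) = 1 - - \frac{5}{18} = 1 + \frac{5}{18} = \frac{23}{18}$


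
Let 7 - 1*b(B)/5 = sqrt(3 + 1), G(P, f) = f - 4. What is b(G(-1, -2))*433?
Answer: 10825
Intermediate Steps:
G(P, f) = -4 + f
b(B) = 25 (b(B) = 35 - 5*sqrt(3 + 1) = 35 - 5*sqrt(4) = 35 - 5*2 = 35 - 10 = 25)
b(G(-1, -2))*433 = 25*433 = 10825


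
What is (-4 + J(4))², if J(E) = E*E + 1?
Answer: 169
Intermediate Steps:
J(E) = 1 + E² (J(E) = E² + 1 = 1 + E²)
(-4 + J(4))² = (-4 + (1 + 4²))² = (-4 + (1 + 16))² = (-4 + 17)² = 13² = 169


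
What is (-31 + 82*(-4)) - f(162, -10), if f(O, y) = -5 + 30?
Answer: -384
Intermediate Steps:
f(O, y) = 25
(-31 + 82*(-4)) - f(162, -10) = (-31 + 82*(-4)) - 1*25 = (-31 - 328) - 25 = -359 - 25 = -384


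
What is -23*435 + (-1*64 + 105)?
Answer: -9964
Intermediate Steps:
-23*435 + (-1*64 + 105) = -10005 + (-64 + 105) = -10005 + 41 = -9964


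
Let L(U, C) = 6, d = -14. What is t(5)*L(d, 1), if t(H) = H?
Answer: 30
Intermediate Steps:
t(5)*L(d, 1) = 5*6 = 30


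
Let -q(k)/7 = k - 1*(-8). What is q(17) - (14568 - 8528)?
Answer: -6215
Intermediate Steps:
q(k) = -56 - 7*k (q(k) = -7*(k - 1*(-8)) = -7*(k + 8) = -7*(8 + k) = -56 - 7*k)
q(17) - (14568 - 8528) = (-56 - 7*17) - (14568 - 8528) = (-56 - 119) - 1*6040 = -175 - 6040 = -6215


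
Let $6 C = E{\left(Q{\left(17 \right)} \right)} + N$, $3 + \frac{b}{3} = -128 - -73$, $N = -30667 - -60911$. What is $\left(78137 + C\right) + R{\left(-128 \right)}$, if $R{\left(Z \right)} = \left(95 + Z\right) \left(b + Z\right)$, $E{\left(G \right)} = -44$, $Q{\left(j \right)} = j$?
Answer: $\frac{279409}{3} \approx 93136.0$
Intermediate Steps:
$N = 30244$ ($N = -30667 + 60911 = 30244$)
$b = -174$ ($b = -9 + 3 \left(-128 - -73\right) = -9 + 3 \left(-128 + 73\right) = -9 + 3 \left(-55\right) = -9 - 165 = -174$)
$R{\left(Z \right)} = \left(-174 + Z\right) \left(95 + Z\right)$ ($R{\left(Z \right)} = \left(95 + Z\right) \left(-174 + Z\right) = \left(-174 + Z\right) \left(95 + Z\right)$)
$C = \frac{15100}{3}$ ($C = \frac{-44 + 30244}{6} = \frac{1}{6} \cdot 30200 = \frac{15100}{3} \approx 5033.3$)
$\left(78137 + C\right) + R{\left(-128 \right)} = \left(78137 + \frac{15100}{3}\right) - \left(6418 - 16384\right) = \frac{249511}{3} + \left(-16530 + 16384 + 10112\right) = \frac{249511}{3} + 9966 = \frac{279409}{3}$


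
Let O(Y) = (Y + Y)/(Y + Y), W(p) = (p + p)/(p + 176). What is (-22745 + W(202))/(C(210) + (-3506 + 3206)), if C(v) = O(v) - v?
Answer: 4298603/96201 ≈ 44.684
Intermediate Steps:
W(p) = 2*p/(176 + p) (W(p) = (2*p)/(176 + p) = 2*p/(176 + p))
O(Y) = 1 (O(Y) = (2*Y)/((2*Y)) = (2*Y)*(1/(2*Y)) = 1)
C(v) = 1 - v
(-22745 + W(202))/(C(210) + (-3506 + 3206)) = (-22745 + 2*202/(176 + 202))/((1 - 1*210) + (-3506 + 3206)) = (-22745 + 2*202/378)/((1 - 210) - 300) = (-22745 + 2*202*(1/378))/(-209 - 300) = (-22745 + 202/189)/(-509) = -4298603/189*(-1/509) = 4298603/96201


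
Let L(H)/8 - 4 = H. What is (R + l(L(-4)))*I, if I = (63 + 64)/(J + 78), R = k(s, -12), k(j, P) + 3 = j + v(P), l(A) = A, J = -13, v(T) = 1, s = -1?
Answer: -381/65 ≈ -5.8615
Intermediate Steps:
L(H) = 32 + 8*H
k(j, P) = -2 + j (k(j, P) = -3 + (j + 1) = -3 + (1 + j) = -2 + j)
R = -3 (R = -2 - 1 = -3)
I = 127/65 (I = (63 + 64)/(-13 + 78) = 127/65 ≈ 1.9538)
(R + l(L(-4)))*I = (-3 + (32 + 8*(-4)))*(127/65) = (-3 + (32 - 32))*(127/65) = (-3 + 0)*(127/65) = -3*127/65 = -381/65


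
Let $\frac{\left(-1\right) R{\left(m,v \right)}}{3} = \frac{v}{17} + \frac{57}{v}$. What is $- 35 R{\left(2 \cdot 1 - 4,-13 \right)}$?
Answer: $- \frac{119490}{221} \approx -540.68$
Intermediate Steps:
$R{\left(m,v \right)} = - \frac{171}{v} - \frac{3 v}{17}$ ($R{\left(m,v \right)} = - 3 \left(\frac{v}{17} + \frac{57}{v}\right) = - 3 \left(\frac{57}{v} + \frac{v}{17}\right) = - \frac{171}{v} - \frac{3 v}{17}$)
$- 35 R{\left(2 \cdot 1 - 4,-13 \right)} = - 35 \left(- \frac{171}{-13} - - \frac{39}{17}\right) = - 35 \left(\left(-171\right) \left(- \frac{1}{13}\right) + \frac{39}{17}\right) = - 35 \left(\frac{171}{13} + \frac{39}{17}\right) = \left(-35\right) \frac{3414}{221} = - \frac{119490}{221}$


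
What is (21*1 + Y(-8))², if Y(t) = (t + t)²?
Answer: 76729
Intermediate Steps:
Y(t) = 4*t² (Y(t) = (2*t)² = 4*t²)
(21*1 + Y(-8))² = (21*1 + 4*(-8)²)² = (21 + 4*64)² = (21 + 256)² = 277² = 76729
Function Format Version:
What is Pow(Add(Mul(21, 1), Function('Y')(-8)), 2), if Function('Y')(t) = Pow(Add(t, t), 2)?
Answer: 76729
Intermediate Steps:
Function('Y')(t) = Mul(4, Pow(t, 2)) (Function('Y')(t) = Pow(Mul(2, t), 2) = Mul(4, Pow(t, 2)))
Pow(Add(Mul(21, 1), Function('Y')(-8)), 2) = Pow(Add(Mul(21, 1), Mul(4, Pow(-8, 2))), 2) = Pow(Add(21, Mul(4, 64)), 2) = Pow(Add(21, 256), 2) = Pow(277, 2) = 76729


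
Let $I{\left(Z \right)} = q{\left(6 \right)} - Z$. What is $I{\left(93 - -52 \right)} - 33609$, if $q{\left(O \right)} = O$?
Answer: $-33748$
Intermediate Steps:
$I{\left(Z \right)} = 6 - Z$
$I{\left(93 - -52 \right)} - 33609 = \left(6 - \left(93 - -52\right)\right) - 33609 = \left(6 - \left(93 + 52\right)\right) - 33609 = \left(6 - 145\right) - 33609 = -139 - 33609 = -33748$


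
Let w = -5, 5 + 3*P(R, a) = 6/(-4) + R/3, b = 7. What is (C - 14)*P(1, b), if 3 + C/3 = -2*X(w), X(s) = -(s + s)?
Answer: 3071/18 ≈ 170.61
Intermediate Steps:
P(R, a) = -13/6 + R/9 (P(R, a) = -5/3 + (6/(-4) + R/3)/3 = -5/3 + (6*(-¼) + R*(⅓))/3 = -5/3 + (-3/2 + R/3)/3 = -5/3 + (-½ + R/9) = -13/6 + R/9)
X(s) = -2*s
C = -69 (C = -9 + 3*(-(-4)*(-5)) = -9 + 3*(-2*10) = -9 + 3*(-20) = -9 - 60 = -69)
(C - 14)*P(1, b) = (-69 - 14)*(-13/6 + (⅑)*1) = -83*(-13/6 + ⅑) = -83*(-37/18) = 3071/18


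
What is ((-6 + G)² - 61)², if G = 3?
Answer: 2704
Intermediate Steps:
((-6 + G)² - 61)² = ((-6 + 3)² - 61)² = ((-3)² - 61)² = (9 - 61)² = (-52)² = 2704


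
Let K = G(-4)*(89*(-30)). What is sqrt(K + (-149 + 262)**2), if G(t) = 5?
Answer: I*sqrt(581) ≈ 24.104*I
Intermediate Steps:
K = -13350 (K = 5*(89*(-30)) = 5*(-2670) = -13350)
sqrt(K + (-149 + 262)**2) = sqrt(-13350 + (-149 + 262)**2) = sqrt(-13350 + 113**2) = sqrt(-13350 + 12769) = sqrt(-581) = I*sqrt(581)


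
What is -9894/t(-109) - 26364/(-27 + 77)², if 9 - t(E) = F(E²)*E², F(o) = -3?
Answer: -40194347/3713750 ≈ -10.823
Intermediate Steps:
t(E) = 9 + 3*E² (t(E) = 9 - (-3)*E² = 9 + 3*E²)
-9894/t(-109) - 26364/(-27 + 77)² = -9894/(9 + 3*(-109)²) - 26364/(-27 + 77)² = -9894/(9 + 3*11881) - 26364/(50²) = -9894/(9 + 35643) - 26364/2500 = -9894/35652 - 26364*1/2500 = -9894*1/35652 - 6591/625 = -1649/5942 - 6591/625 = -40194347/3713750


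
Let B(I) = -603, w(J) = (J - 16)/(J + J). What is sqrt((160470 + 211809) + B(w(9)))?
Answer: 2*sqrt(92919) ≈ 609.65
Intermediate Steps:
w(J) = (-16 + J)/(2*J) (w(J) = (-16 + J)/((2*J)) = (-16 + J)*(1/(2*J)) = (-16 + J)/(2*J))
sqrt((160470 + 211809) + B(w(9))) = sqrt((160470 + 211809) - 603) = sqrt(372279 - 603) = sqrt(371676) = 2*sqrt(92919)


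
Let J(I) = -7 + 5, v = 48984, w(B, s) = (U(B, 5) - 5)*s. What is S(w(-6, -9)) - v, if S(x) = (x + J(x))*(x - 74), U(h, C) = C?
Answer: -48836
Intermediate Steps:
w(B, s) = 0 (w(B, s) = (5 - 5)*s = 0*s = 0)
J(I) = -2
S(x) = (-74 + x)*(-2 + x) (S(x) = (x - 2)*(x - 74) = (-2 + x)*(-74 + x) = (-74 + x)*(-2 + x))
S(w(-6, -9)) - v = (148 + 0² - 76*0) - 1*48984 = (148 + 0 + 0) - 48984 = 148 - 48984 = -48836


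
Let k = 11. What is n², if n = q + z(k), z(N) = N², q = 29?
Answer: 22500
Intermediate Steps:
n = 150 (n = 29 + 11² = 29 + 121 = 150)
n² = 150² = 22500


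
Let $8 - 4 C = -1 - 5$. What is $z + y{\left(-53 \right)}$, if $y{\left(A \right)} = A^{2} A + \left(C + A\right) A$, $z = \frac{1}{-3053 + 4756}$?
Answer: $- \frac{498139419}{3406} \approx -1.4625 \cdot 10^{5}$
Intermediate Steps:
$C = \frac{7}{2}$ ($C = 2 - \frac{-1 - 5}{4} = 2 - - \frac{3}{2} = 2 + \frac{3}{2} = \frac{7}{2} \approx 3.5$)
$z = \frac{1}{1703} \approx 0.0005872$
$y{\left(A \right)} = A^{3} + A \left(\frac{7}{2} + A\right)$ ($y{\left(A \right)} = A^{2} A + \left(\frac{7}{2} + A\right) A = A^{3} + A \left(\frac{7}{2} + A\right)$)
$z + y{\left(-53 \right)} = \frac{1}{1703} - 53 \left(\frac{7}{2} - 53 + \left(-53\right)^{2}\right) = \frac{1}{1703} - 53 \left(\frac{7}{2} - 53 + 2809\right) = \frac{1}{1703} - \frac{292507}{2} = - \frac{498139419}{3406}$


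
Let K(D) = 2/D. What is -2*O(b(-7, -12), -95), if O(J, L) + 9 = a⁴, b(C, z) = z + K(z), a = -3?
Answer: -144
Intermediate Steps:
b(C, z) = z + 2/z
O(J, L) = 72 (O(J, L) = -9 + (-3)⁴ = -9 + 81 = 72)
-2*O(b(-7, -12), -95) = -2*72 = -144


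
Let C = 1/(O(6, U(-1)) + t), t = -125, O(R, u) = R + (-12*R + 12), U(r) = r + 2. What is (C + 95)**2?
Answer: 289136016/32041 ≈ 9023.9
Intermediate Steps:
U(r) = 2 + r
O(R, u) = 12 - 11*R (O(R, u) = R + (12 - 12*R) = 12 - 11*R)
C = -1/179 (C = 1/((12 - 11*6) - 125) = 1/((12 - 66) - 125) = 1/(-54 - 125) = 1/(-179) = -1/179 ≈ -0.0055866)
(C + 95)**2 = (-1/179 + 95)**2 = (17004/179)**2 = 289136016/32041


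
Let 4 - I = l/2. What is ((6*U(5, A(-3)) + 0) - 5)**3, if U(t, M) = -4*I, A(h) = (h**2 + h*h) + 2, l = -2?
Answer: -1953125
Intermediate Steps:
A(h) = 2 + 2*h**2 (A(h) = (h**2 + h**2) + 2 = 2*h**2 + 2 = 2 + 2*h**2)
I = 5 (I = 4 - (-2)/2 = 4 - 1*(-1) = 4 + 1 = 5)
U(t, M) = -20 (U(t, M) = -4*5 = -20)
((6*U(5, A(-3)) + 0) - 5)**3 = ((6*(-20) + 0) - 5)**3 = ((-120 + 0) - 5)**3 = (-120 - 5)**3 = (-125)**3 = -1953125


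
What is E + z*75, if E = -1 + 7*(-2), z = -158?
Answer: -11865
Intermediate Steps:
E = -15 (E = -1 - 14 = -15)
E + z*75 = -15 - 158*75 = -15 - 11850 = -11865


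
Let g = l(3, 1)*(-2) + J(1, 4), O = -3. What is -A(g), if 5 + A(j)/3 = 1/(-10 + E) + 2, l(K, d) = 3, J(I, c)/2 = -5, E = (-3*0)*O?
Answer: 93/10 ≈ 9.3000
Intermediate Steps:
E = 0 (E = -3*0*(-3) = 0*(-3) = 0)
J(I, c) = -10 (J(I, c) = 2*(-5) = -10)
g = -16 (g = 3*(-2) - 10 = -6 - 10 = -16)
A(j) = -93/10 (A(j) = -15 + 3*(1/(-10 + 0) + 2) = -15 + 3*(1/(-10) + 2) = -15 + 3*(-1/10 + 2) = -15 + 3*(19/10) = -15 + 57/10 = -93/10)
-A(g) = -1*(-93/10) = 93/10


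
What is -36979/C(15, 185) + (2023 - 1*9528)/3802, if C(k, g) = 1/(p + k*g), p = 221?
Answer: -421220104873/3802 ≈ -1.1079e+8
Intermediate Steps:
C(k, g) = 1/(221 + g*k) (C(k, g) = 1/(221 + k*g) = 1/(221 + g*k))
-36979/C(15, 185) + (2023 - 1*9528)/3802 = -36979/(1/(221 + 185*15)) + (2023 - 1*9528)/3802 = -36979/(1/(221 + 2775)) + (2023 - 9528)*(1/3802) = -36979/(1/2996) - 7505*1/3802 = -36979/1/2996 - 7505/3802 = -36979*2996 - 7505/3802 = -110789084 - 7505/3802 = -421220104873/3802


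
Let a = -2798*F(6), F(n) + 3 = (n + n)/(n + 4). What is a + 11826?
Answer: 84312/5 ≈ 16862.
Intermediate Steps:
F(n) = -3 + 2*n/(4 + n) (F(n) = -3 + (n + n)/(n + 4) = -3 + (2*n)/(4 + n) = -3 + 2*n/(4 + n))
a = 25182/5 (a = -2798*(-12 - 1*6)/(4 + 6) = -2798*(-12 - 6)/10 = -1399*(-18)/5 = -2798*(-9/5) = 25182/5 ≈ 5036.4)
a + 11826 = 25182/5 + 11826 = 84312/5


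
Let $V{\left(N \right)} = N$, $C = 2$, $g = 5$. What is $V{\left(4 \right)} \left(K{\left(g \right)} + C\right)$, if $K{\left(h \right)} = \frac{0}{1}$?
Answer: $8$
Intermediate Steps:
$K{\left(h \right)} = 0$ ($K{\left(h \right)} = 0 \cdot 1 = 0$)
$V{\left(4 \right)} \left(K{\left(g \right)} + C\right) = 4 \left(0 + 2\right) = 4 \cdot 2 = 8$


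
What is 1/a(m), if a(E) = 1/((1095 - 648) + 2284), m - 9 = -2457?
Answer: 2731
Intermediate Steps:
m = -2448 (m = 9 - 2457 = -2448)
a(E) = 1/2731 (a(E) = 1/(447 + 2284) = 1/2731)
1/a(m) = 1/(1/2731) = 2731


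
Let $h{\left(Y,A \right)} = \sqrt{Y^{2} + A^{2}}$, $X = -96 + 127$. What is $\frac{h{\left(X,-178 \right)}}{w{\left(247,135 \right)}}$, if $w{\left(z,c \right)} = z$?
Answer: $\frac{\sqrt{32645}}{247} \approx 0.73149$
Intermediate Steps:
$X = 31$
$h{\left(Y,A \right)} = \sqrt{A^{2} + Y^{2}}$
$\frac{h{\left(X,-178 \right)}}{w{\left(247,135 \right)}} = \frac{\sqrt{\left(-178\right)^{2} + 31^{2}}}{247} = \sqrt{31684 + 961} \cdot \frac{1}{247} = \sqrt{32645} \cdot \frac{1}{247} = \frac{\sqrt{32645}}{247}$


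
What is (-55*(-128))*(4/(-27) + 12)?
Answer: 2252800/27 ≈ 83437.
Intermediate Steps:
(-55*(-128))*(4/(-27) + 12) = 7040*(4*(-1/27) + 12) = 7040*(-4/27 + 12) = 7040*(320/27) = 2252800/27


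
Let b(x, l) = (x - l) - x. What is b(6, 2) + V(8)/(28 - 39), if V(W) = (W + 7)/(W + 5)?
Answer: -301/143 ≈ -2.1049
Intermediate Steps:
V(W) = (7 + W)/(5 + W)
b(x, l) = -l
b(6, 2) + V(8)/(28 - 39) = -1*2 + ((7 + 8)/(5 + 8))/(28 - 39) = -2 + (15/13)/(-11) = -2 - 15/143 = -301/143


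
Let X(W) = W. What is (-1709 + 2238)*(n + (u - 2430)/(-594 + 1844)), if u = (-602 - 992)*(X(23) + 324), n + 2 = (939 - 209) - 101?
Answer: 60359429/625 ≈ 96575.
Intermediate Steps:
n = 627 (n = -2 + ((939 - 209) - 101) = -2 + (730 - 101) = -2 + 629 = 627)
u = -553118 (u = (-602 - 992)*(23 + 324) = -1594*347 = -553118)
(-1709 + 2238)*(n + (u - 2430)/(-594 + 1844)) = (-1709 + 2238)*(627 + (-553118 - 2430)/(-594 + 1844)) = 529*(627 - 555548/1250) = 529*(627 - 555548*1/1250) = 529*(627 - 277774/625) = 529*(114101/625) = 60359429/625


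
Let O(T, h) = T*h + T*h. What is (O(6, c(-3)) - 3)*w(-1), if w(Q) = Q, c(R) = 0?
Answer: 3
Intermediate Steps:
O(T, h) = 2*T*h
(O(6, c(-3)) - 3)*w(-1) = (2*6*0 - 3)*(-1) = (0 - 3)*(-1) = -3*(-1) = 3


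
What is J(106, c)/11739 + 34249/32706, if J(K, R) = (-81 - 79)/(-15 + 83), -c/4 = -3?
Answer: 2277841649/2175635826 ≈ 1.0470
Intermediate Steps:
c = 12 (c = -4*(-3) = 12)
J(K, R) = -40/17 (J(K, R) = -160/68 = -160*1/68 = -40/17)
J(106, c)/11739 + 34249/32706 = -40/17/11739 + 34249/32706 = -40/17*1/11739 + 34249*(1/32706) = -40/199563 + 34249/32706 = 2277841649/2175635826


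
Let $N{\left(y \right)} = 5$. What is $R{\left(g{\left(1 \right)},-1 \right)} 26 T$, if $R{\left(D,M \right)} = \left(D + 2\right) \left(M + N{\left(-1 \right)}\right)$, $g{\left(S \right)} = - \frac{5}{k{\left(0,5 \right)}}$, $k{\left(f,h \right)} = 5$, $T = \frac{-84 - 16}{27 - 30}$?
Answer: $\frac{10400}{3} \approx 3466.7$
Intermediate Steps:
$T = \frac{100}{3}$ ($T = - \frac{100}{-3} = \left(-100\right) \left(- \frac{1}{3}\right) = \frac{100}{3} \approx 33.333$)
$g{\left(S \right)} = -1$ ($g{\left(S \right)} = - \frac{5}{5} = \left(-5\right) \frac{1}{5} = -1$)
$R{\left(D,M \right)} = \left(2 + D\right) \left(5 + M\right)$ ($R{\left(D,M \right)} = \left(D + 2\right) \left(M + 5\right) = \left(2 + D\right) \left(5 + M\right)$)
$R{\left(g{\left(1 \right)},-1 \right)} 26 T = \left(10 + 2 \left(-1\right) + 5 \left(-1\right) - -1\right) 26 \cdot \frac{100}{3} = \left(10 - 2 - 5 + 1\right) 26 \cdot \frac{100}{3} = 4 \cdot 26 \cdot \frac{100}{3} = 104 \cdot \frac{100}{3} = \frac{10400}{3}$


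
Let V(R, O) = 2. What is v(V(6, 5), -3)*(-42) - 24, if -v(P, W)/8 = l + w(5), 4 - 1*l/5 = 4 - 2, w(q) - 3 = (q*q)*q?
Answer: 46344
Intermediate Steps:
w(q) = 3 + q³ (w(q) = 3 + (q*q)*q = 3 + q²*q = 3 + q³)
l = 10 (l = 20 - 5*(4 - 2) = 20 - 5*2 = 20 - 10 = 10)
v(P, W) = -1104 (v(P, W) = -8*(10 + (3 + 5³)) = -8*(10 + (3 + 125)) = -8*(10 + 128) = -8*138 = -1104)
v(V(6, 5), -3)*(-42) - 24 = -1104*(-42) - 24 = 46368 - 24 = 46344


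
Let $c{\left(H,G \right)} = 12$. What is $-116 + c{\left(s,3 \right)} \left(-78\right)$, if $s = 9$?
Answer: $-1052$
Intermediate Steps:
$-116 + c{\left(s,3 \right)} \left(-78\right) = -116 + 12 \left(-78\right) = -116 - 936 = -1052$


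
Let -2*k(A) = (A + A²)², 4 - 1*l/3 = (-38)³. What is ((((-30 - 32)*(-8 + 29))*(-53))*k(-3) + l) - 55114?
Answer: -1132594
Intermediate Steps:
l = 164628 (l = 12 - 3*(-38)³ = 12 - 3*(-54872) = 12 + 164616 = 164628)
k(A) = -(A + A²)²/2
((((-30 - 32)*(-8 + 29))*(-53))*k(-3) + l) - 55114 = ((((-30 - 32)*(-8 + 29))*(-53))*(-½*(-3)²*(1 - 3)²) + 164628) - 55114 = ((-62*21*(-53))*(-½*9*(-2)²) + 164628) - 55114 = ((-1302*(-53))*(-½*9*4) + 164628) - 55114 = (69006*(-18) + 164628) - 55114 = (-1242108 + 164628) - 55114 = -1077480 - 55114 = -1132594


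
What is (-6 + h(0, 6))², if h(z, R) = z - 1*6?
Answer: 144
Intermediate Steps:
h(z, R) = -6 + z (h(z, R) = z - 6 = -6 + z)
(-6 + h(0, 6))² = (-6 + (-6 + 0))² = (-6 - 6)² = (-12)² = 144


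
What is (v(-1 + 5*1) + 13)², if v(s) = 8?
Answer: 441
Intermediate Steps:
(v(-1 + 5*1) + 13)² = (8 + 13)² = 21² = 441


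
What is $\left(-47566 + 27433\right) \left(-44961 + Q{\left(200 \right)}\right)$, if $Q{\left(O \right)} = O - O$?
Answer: $905199813$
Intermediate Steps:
$Q{\left(O \right)} = 0$
$\left(-47566 + 27433\right) \left(-44961 + Q{\left(200 \right)}\right) = \left(-47566 + 27433\right) \left(-44961 + 0\right) = \left(-20133\right) \left(-44961\right) = 905199813$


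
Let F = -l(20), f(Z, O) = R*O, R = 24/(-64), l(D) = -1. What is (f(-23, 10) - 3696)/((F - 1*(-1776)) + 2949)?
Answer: -14799/18904 ≈ -0.78285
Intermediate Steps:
R = -3/8 (R = 24*(-1/64) = -3/8 ≈ -0.37500)
f(Z, O) = -3*O/8
F = 1 (F = -1*(-1) = 1)
(f(-23, 10) - 3696)/((F - 1*(-1776)) + 2949) = (-3/8*10 - 3696)/((1 - 1*(-1776)) + 2949) = (-15/4 - 3696)/((1 + 1776) + 2949) = -14799/(4*(1777 + 2949)) = -14799/4/4726 = -14799/4*1/4726 = -14799/18904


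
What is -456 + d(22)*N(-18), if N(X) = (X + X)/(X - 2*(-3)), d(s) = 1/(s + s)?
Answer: -20061/44 ≈ -455.93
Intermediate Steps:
d(s) = 1/(2*s)
N(X) = 2*X/(6 + X) (N(X) = (2*X)/(X + 6) = (2*X)/(6 + X) = 2*X/(6 + X))
-456 + d(22)*N(-18) = -456 + ((½)/22)*(2*(-18)/(6 - 18)) = -456 + ((½)*(1/22))*(2*(-18)/(-12)) = -456 + (2*(-18)*(-1/12))/44 = -456 + (1/44)*3 = -456 + 3/44 = -20061/44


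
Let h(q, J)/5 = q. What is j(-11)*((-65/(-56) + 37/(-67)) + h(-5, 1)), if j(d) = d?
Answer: 1006687/3752 ≈ 268.31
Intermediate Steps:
h(q, J) = 5*q
j(-11)*((-65/(-56) + 37/(-67)) + h(-5, 1)) = -11*((-65/(-56) + 37/(-67)) + 5*(-5)) = -11*((-65*(-1/56) + 37*(-1/67)) - 25) = -11*((65/56 - 37/67) - 25) = -11*(2283/3752 - 25) = -11*(-91517/3752) = 1006687/3752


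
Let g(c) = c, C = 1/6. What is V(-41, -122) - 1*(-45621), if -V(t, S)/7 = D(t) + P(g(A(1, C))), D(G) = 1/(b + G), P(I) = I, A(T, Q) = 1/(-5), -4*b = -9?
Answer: 1414300/31 ≈ 45623.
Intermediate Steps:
b = 9/4 (b = -1/4*(-9) = 9/4 ≈ 2.2500)
C = 1/6 ≈ 0.16667
A(T, Q) = -1/5
D(G) = 1/(9/4 + G)
V(t, S) = 7/5 - 28/(9 + 4*t) (V(t, S) = -7*(4/(9 + 4*t) - 1/5) = -7*(-1/5 + 4/(9 + 4*t)) = 7/5 - 28/(9 + 4*t))
V(-41, -122) - 1*(-45621) = 7*(-11 + 4*(-41))/(5*(9 + 4*(-41))) - 1*(-45621) = 7*(-11 - 164)/(5*(9 - 164)) + 45621 = (7/5)*(-175)/(-155) + 45621 = (7/5)*(-1/155)*(-175) + 45621 = 49/31 + 45621 = 1414300/31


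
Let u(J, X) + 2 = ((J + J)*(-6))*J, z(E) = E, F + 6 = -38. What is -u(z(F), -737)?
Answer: 23234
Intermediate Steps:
F = -44 (F = -6 - 38 = -44)
u(J, X) = -2 - 12*J² (u(J, X) = -2 + ((J + J)*(-6))*J = -2 + ((2*J)*(-6))*J = -2 + (-12*J)*J = -2 - 12*J²)
-u(z(F), -737) = -(-2 - 12*(-44)²) = -(-2 - 12*1936) = -(-2 - 23232) = -1*(-23234) = 23234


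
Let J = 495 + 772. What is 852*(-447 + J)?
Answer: 698640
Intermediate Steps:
J = 1267
852*(-447 + J) = 852*(-447 + 1267) = 852*820 = 698640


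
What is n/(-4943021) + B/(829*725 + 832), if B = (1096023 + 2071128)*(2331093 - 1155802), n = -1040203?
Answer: 6133175550935068244/991663929999 ≈ 6.1847e+6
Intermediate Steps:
B = 3722324065941 (B = 3167151*1175291 = 3722324065941)
n/(-4943021) + B/(829*725 + 832) = -1040203/(-4943021) + 3722324065941/(829*725 + 832) = -1040203*(-1/4943021) + 3722324065941/(601025 + 832) = 1040203/4943021 + 3722324065941/601857 = 1040203/4943021 + 3722324065941*(1/601857) = 1040203/4943021 + 1240774688647/200619 = 6133175550935068244/991663929999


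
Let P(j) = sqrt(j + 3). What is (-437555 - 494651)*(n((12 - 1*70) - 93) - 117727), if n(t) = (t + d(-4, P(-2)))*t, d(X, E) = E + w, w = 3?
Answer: 89053639180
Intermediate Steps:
P(j) = sqrt(3 + j)
d(X, E) = 3 + E (d(X, E) = E + 3 = 3 + E)
n(t) = t*(4 + t) (n(t) = (t + (3 + sqrt(3 - 2)))*t = (t + (3 + sqrt(1)))*t = (t + (3 + 1))*t = (t + 4)*t = (4 + t)*t = t*(4 + t))
(-437555 - 494651)*(n((12 - 1*70) - 93) - 117727) = (-437555 - 494651)*(((12 - 1*70) - 93)*(4 + ((12 - 1*70) - 93)) - 117727) = -932206*(((12 - 70) - 93)*(4 + ((12 - 70) - 93)) - 117727) = -932206*((-58 - 93)*(4 + (-58 - 93)) - 117727) = -932206*(-151*(4 - 151) - 117727) = -932206*(-151*(-147) - 117727) = -932206*(22197 - 117727) = -932206*(-95530) = 89053639180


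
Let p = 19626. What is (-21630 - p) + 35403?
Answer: -5853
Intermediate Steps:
(-21630 - p) + 35403 = (-21630 - 1*19626) + 35403 = (-21630 - 19626) + 35403 = -41256 + 35403 = -5853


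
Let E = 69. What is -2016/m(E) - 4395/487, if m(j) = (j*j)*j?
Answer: -160530983/17775987 ≈ -9.0308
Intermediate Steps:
m(j) = j³ (m(j) = j²*j = j³)
-2016/m(E) - 4395/487 = -2016/(69³) - 4395/487 = -2016/328509 - 4395*1/487 = -2016*1/328509 - 4395/487 = -224/36501 - 4395/487 = -160530983/17775987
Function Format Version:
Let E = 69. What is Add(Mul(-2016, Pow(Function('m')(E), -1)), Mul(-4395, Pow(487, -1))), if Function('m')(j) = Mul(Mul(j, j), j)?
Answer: Rational(-160530983, 17775987) ≈ -9.0308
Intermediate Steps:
Function('m')(j) = Pow(j, 3) (Function('m')(j) = Mul(Pow(j, 2), j) = Pow(j, 3))
Add(Mul(-2016, Pow(Function('m')(E), -1)), Mul(-4395, Pow(487, -1))) = Add(Mul(-2016, Pow(Pow(69, 3), -1)), Mul(-4395, Pow(487, -1))) = Add(Mul(-2016, Pow(328509, -1)), Mul(-4395, Rational(1, 487))) = Add(Mul(-2016, Rational(1, 328509)), Rational(-4395, 487)) = Add(Rational(-224, 36501), Rational(-4395, 487)) = Rational(-160530983, 17775987)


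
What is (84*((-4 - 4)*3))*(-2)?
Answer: 4032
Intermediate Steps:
(84*((-4 - 4)*3))*(-2) = (84*(-8*3))*(-2) = (84*(-24))*(-2) = -2016*(-2) = 4032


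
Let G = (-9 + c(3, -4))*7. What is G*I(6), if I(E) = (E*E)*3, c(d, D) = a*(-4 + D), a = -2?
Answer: 5292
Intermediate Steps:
c(d, D) = 8 - 2*D (c(d, D) = -2*(-4 + D) = 8 - 2*D)
I(E) = 3*E² (I(E) = E²*3 = 3*E²)
G = 49 (G = (-9 + (8 - 2*(-4)))*7 = (-9 + (8 + 8))*7 = (-9 + 16)*7 = 7*7 = 49)
G*I(6) = 49*(3*6²) = 49*(3*36) = 49*108 = 5292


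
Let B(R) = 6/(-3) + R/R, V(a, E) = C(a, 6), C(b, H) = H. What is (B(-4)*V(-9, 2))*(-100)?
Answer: 600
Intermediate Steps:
V(a, E) = 6
B(R) = -1 (B(R) = 6*(-⅓) + 1 = -2 + 1 = -1)
(B(-4)*V(-9, 2))*(-100) = -1*6*(-100) = -6*(-100) = 600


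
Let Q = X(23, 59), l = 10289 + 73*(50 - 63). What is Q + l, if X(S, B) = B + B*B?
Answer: 12880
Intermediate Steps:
l = 9340 (l = 10289 + 73*(-13) = 10289 - 949 = 9340)
X(S, B) = B + B²
Q = 3540 (Q = 59*(1 + 59) = 59*60 = 3540)
Q + l = 3540 + 9340 = 12880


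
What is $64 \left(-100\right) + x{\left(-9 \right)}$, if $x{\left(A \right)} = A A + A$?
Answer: $-6328$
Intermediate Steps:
$x{\left(A \right)} = A + A^{2}$ ($x{\left(A \right)} = A^{2} + A = A + A^{2}$)
$64 \left(-100\right) + x{\left(-9 \right)} = 64 \left(-100\right) - 9 \left(1 - 9\right) = -6400 - -72 = -6400 + 72 = -6328$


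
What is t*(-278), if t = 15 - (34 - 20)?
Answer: -278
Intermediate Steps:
t = 1 (t = 15 - 1*14 = 15 - 14 = 1)
t*(-278) = 1*(-278) = -278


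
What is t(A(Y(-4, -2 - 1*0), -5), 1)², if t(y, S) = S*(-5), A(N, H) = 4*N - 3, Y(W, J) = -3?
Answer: 25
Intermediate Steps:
A(N, H) = -3 + 4*N
t(y, S) = -5*S
t(A(Y(-4, -2 - 1*0), -5), 1)² = (-5*1)² = (-5)² = 25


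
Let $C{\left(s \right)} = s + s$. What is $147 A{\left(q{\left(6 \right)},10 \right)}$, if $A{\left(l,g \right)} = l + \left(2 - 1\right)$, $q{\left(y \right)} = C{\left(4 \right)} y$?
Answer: $7203$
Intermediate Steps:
$C{\left(s \right)} = 2 s$
$q{\left(y \right)} = 8 y$ ($q{\left(y \right)} = 2 \cdot 4 y = 8 y$)
$A{\left(l,g \right)} = 1 + l$ ($A{\left(l,g \right)} = l + 1 = 1 + l$)
$147 A{\left(q{\left(6 \right)},10 \right)} = 147 \left(1 + 8 \cdot 6\right) = 147 \left(1 + 48\right) = 147 \cdot 49 = 7203$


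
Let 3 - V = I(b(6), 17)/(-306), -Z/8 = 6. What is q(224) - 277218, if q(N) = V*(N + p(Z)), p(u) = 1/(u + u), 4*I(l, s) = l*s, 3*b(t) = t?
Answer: -955721581/3456 ≈ -2.7654e+5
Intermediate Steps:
b(t) = t/3
I(l, s) = l*s/4 (I(l, s) = (l*s)/4 = l*s/4)
Z = -48 (Z = -8*6 = -48)
p(u) = 1/(2*u)
V = 109/36 (V = 3 - (1/4)*((1/3)*6)*17/(-306) = 3 - (1/4)*2*17*(-1)/306 = 3 - 17*(-1)/(2*306) = 3 - 1*(-1/36) = 3 + 1/36 = 109/36 ≈ 3.0278)
q(N) = -109/3456 + 109*N/36 (q(N) = 109*(N + (1/2)/(-48))/36 = 109*(N + (1/2)*(-1/48))/36 = 109*(N - 1/96)/36 = 109*(-1/96 + N)/36 = -109/3456 + 109*N/36)
q(224) - 277218 = (-109/3456 + (109/36)*224) - 277218 = (-109/3456 + 6104/9) - 277218 = 2343827/3456 - 277218 = -955721581/3456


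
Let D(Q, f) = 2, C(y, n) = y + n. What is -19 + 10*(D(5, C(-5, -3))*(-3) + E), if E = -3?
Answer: -109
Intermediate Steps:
C(y, n) = n + y
-19 + 10*(D(5, C(-5, -3))*(-3) + E) = -19 + 10*(2*(-3) - 3) = -19 + 10*(-6 - 3) = -19 + 10*(-9) = -19 - 90 = -109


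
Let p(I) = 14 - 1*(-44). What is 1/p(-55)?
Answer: 1/58 ≈ 0.017241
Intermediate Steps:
p(I) = 58 (p(I) = 14 + 44 = 58)
1/p(-55) = 1/58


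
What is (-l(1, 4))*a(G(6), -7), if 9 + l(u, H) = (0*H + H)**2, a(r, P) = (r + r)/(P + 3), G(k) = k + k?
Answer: 42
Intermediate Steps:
G(k) = 2*k
a(r, P) = 2*r/(3 + P) (a(r, P) = (2*r)/(3 + P) = 2*r/(3 + P))
l(u, H) = -9 + H**2 (l(u, H) = -9 + (0*H + H)**2 = -9 + (0 + H)**2 = -9 + H**2)
(-l(1, 4))*a(G(6), -7) = (-(-9 + 4**2))*(2*(2*6)/(3 - 7)) = (-(-9 + 16))*(2*12/(-4)) = (-1*7)*(2*12*(-1/4)) = -7*(-6) = 42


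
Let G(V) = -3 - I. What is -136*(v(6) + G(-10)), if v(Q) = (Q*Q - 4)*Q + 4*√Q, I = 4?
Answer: -25160 - 544*√6 ≈ -26493.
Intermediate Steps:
G(V) = -7 (G(V) = -3 - 1*4 = -3 - 4 = -7)
v(Q) = 4*√Q + Q*(-4 + Q²) (v(Q) = (Q² - 4)*Q + 4*√Q = (-4 + Q²)*Q + 4*√Q = Q*(-4 + Q²) + 4*√Q = 4*√Q + Q*(-4 + Q²))
-136*(v(6) + G(-10)) = -136*((6³ - 4*6 + 4*√6) - 7) = -136*((216 - 24 + 4*√6) - 7) = -136*((192 + 4*√6) - 7) = -136*(185 + 4*√6) = -25160 - 544*√6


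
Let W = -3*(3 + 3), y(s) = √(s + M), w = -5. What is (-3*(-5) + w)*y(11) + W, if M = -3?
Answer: -18 + 20*√2 ≈ 10.284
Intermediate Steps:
y(s) = √(-3 + s) (y(s) = √(s - 3) = √(-3 + s))
W = -18 (W = -3*6 = -18)
(-3*(-5) + w)*y(11) + W = (-3*(-5) - 5)*√(-3 + 11) - 18 = (15 - 5)*√8 - 18 = 10*(2*√2) - 18 = 20*√2 - 18 = -18 + 20*√2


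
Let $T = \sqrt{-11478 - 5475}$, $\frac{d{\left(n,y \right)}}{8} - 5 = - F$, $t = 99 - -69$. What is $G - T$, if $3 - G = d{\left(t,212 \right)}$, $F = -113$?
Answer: $-941 - i \sqrt{16953} \approx -941.0 - 130.2 i$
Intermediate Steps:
$t = 168$ ($t = 99 + 69 = 168$)
$d{\left(n,y \right)} = 944$ ($d{\left(n,y \right)} = 40 + 8 \left(\left(-1\right) \left(-113\right)\right) = 40 + 8 \cdot 113 = 40 + 904 = 944$)
$G = -941$ ($G = 3 - 944 = -941$)
$T = i \sqrt{16953}$ ($T = \sqrt{-16953} = i \sqrt{16953} \approx 130.2 i$)
$G - T = -941 - i \sqrt{16953}$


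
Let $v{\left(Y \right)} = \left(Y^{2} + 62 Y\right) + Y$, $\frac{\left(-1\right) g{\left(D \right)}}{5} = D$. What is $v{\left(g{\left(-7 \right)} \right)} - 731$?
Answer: $2699$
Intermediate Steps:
$g{\left(D \right)} = - 5 D$
$v{\left(Y \right)} = Y^{2} + 63 Y$
$v{\left(g{\left(-7 \right)} \right)} - 731 = \left(-5\right) \left(-7\right) \left(63 - -35\right) - 731 = 35 \left(63 + 35\right) - 731 = 35 \cdot 98 - 731 = 3430 - 731 = 2699$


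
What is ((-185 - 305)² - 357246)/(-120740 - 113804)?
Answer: 58573/117272 ≈ 0.49946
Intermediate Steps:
((-185 - 305)² - 357246)/(-120740 - 113804) = ((-490)² - 357246)/(-234544) = (240100 - 357246)*(-1/234544) = -117146*(-1/234544) = 58573/117272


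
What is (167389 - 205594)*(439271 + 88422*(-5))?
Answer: 108463995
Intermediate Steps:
(167389 - 205594)*(439271 + 88422*(-5)) = -38205*(439271 - 442110) = -38205*(-2839) = 108463995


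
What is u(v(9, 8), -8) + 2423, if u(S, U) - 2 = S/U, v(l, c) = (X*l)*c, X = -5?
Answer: 2470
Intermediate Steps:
v(l, c) = -5*c*l (v(l, c) = (-5*l)*c = -5*c*l)
u(S, U) = 2 + S/U
u(v(9, 8), -8) + 2423 = (2 - 5*8*9/(-8)) + 2423 = (2 - 360*(-⅛)) + 2423 = (2 + 45) + 2423 = 47 + 2423 = 2470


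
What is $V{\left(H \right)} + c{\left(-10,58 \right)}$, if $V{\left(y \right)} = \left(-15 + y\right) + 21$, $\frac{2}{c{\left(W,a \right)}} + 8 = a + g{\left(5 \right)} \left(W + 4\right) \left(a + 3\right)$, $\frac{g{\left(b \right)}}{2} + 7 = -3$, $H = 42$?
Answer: $\frac{176881}{3685} \approx 48.0$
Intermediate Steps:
$g{\left(b \right)} = -20$ ($g{\left(b \right)} = -14 + 2 \left(-3\right) = -14 - 6 = -20$)
$c{\left(W,a \right)} = \frac{2}{-8 + a - 20 \left(3 + a\right) \left(4 + W\right)}$ ($c{\left(W,a \right)} = \frac{2}{-8 + \left(a - 20 \left(W + 4\right) \left(a + 3\right)\right)} = \frac{2}{-8 + \left(a - 20 \left(4 + W\right) \left(3 + a\right)\right)} = \frac{2}{-8 + \left(a - 20 \left(3 + a\right) \left(4 + W\right)\right)} = \frac{2}{-8 + a - 20 \left(3 + a\right) \left(4 + W\right)}$)
$V{\left(y \right)} = 6 + y$
$V{\left(H \right)} + c{\left(-10,58 \right)} = \left(6 + 42\right) + \frac{2}{-248 - 4582 - -600 - \left(-200\right) 58} = 48 + \frac{2}{-248 - 4582 + 600 + 11600} = 48 + \frac{2}{7370} = 48 + 2 \cdot \frac{1}{7370} = 48 + \frac{1}{3685} = \frac{176881}{3685}$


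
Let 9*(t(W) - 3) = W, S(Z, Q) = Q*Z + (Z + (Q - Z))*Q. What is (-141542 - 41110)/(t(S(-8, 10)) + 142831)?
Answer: -821934/642763 ≈ -1.2788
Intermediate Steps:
S(Z, Q) = Q**2 + Q*Z (S(Z, Q) = Q*Z + Q*Q = Q*Z + Q**2 = Q**2 + Q*Z)
t(W) = 3 + W/9
(-141542 - 41110)/(t(S(-8, 10)) + 142831) = (-141542 - 41110)/((3 + (10*(10 - 8))/9) + 142831) = -182652/((3 + (10*2)/9) + 142831) = -182652/((3 + (1/9)*20) + 142831) = -182652/((3 + 20/9) + 142831) = -182652/(47/9 + 142831) = -182652/1285526/9 = -182652*9/1285526 = -821934/642763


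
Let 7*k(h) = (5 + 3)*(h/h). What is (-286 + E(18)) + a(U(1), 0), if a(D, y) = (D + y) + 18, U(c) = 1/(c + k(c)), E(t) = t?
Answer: -3743/15 ≈ -249.53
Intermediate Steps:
k(h) = 8/7 (k(h) = ((5 + 3)*(h/h))/7 = (8*1)/7 = (⅐)*8 = 8/7)
U(c) = 1/(8/7 + c) (U(c) = 1/(c + 8/7) = 1/(8/7 + c))
a(D, y) = 18 + D + y
(-286 + E(18)) + a(U(1), 0) = (-286 + 18) + (18 + 7/(8 + 7*1) + 0) = -268 + (18 + 7/(8 + 7) + 0) = -268 + (18 + 7/15 + 0) = -268 + 277/15 = -3743/15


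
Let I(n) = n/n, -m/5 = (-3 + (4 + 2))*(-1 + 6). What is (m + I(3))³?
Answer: -405224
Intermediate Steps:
m = -75 (m = -5*(-3 + (4 + 2))*(-1 + 6) = -5*(-3 + 6)*5 = -15*5 = -5*15 = -75)
I(n) = 1
(m + I(3))³ = (-75 + 1)³ = (-74)³ = -405224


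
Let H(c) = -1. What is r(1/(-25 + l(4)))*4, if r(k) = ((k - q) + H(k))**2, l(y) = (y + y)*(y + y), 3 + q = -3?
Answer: 153664/1521 ≈ 101.03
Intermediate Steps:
q = -6 (q = -3 - 3 = -6)
l(y) = 4*y**2 (l(y) = (2*y)*(2*y) = 4*y**2)
r(k) = (5 + k)**2 (r(k) = ((k - 1*(-6)) - 1)**2 = ((k + 6) - 1)**2 = ((6 + k) - 1)**2 = (5 + k)**2)
r(1/(-25 + l(4)))*4 = (5 + 1/(-25 + 4*4**2))**2*4 = (5 + 1/(-25 + 4*16))**2*4 = (5 + 1/(-25 + 64))**2*4 = (5 + 1/39)**2*4 = (196/39)**2*4 = (38416/1521)*4 = 153664/1521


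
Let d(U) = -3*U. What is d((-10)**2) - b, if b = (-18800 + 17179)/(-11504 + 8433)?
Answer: -922921/3071 ≈ -300.53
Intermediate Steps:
b = 1621/3071 (b = -1621/(-3071) = -1621*(-1/3071) = 1621/3071 ≈ 0.52784)
d((-10)**2) - b = -3*(-10)**2 - 1*1621/3071 = -3*100 - 1621/3071 = -300 - 1621/3071 = -922921/3071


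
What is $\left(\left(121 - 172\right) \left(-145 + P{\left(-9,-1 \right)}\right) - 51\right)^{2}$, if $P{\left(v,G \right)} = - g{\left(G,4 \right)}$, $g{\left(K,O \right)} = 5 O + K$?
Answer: $69105969$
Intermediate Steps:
$g{\left(K,O \right)} = K + 5 O$
$P{\left(v,G \right)} = -20 - G$ ($P{\left(v,G \right)} = - (G + 5 \cdot 4) = - (G + 20) = - (20 + G) = -20 - G$)
$\left(\left(121 - 172\right) \left(-145 + P{\left(-9,-1 \right)}\right) - 51\right)^{2} = \left(\left(121 - 172\right) \left(-145 - 19\right) - 51\right)^{2} = \left(- 51 \left(-145 + \left(-20 + 1\right)\right) - 51\right)^{2} = \left(- 51 \left(-145 - 19\right) - 51\right)^{2} = \left(\left(-51\right) \left(-164\right) - 51\right)^{2} = \left(8364 - 51\right)^{2} = 8313^{2} = 69105969$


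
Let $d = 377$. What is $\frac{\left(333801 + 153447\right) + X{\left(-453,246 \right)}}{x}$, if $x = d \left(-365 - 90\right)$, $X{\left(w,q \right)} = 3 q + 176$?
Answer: $- \frac{488162}{171535} \approx -2.8458$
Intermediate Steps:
$X{\left(w,q \right)} = 176 + 3 q$
$x = -171535$ ($x = 377 \left(-365 - 90\right) = 377 \left(-455\right) = -171535$)
$\frac{\left(333801 + 153447\right) + X{\left(-453,246 \right)}}{x} = \frac{\left(333801 + 153447\right) + \left(176 + 3 \cdot 246\right)}{-171535} = \left(487248 + \left(176 + 738\right)\right) \left(- \frac{1}{171535}\right) = \left(487248 + 914\right) \left(- \frac{1}{171535}\right) = 488162 \left(- \frac{1}{171535}\right) = - \frac{488162}{171535}$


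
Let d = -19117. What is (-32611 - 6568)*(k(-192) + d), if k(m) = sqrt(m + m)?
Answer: 748984943 - 313432*I*sqrt(6) ≈ 7.4899e+8 - 7.6775e+5*I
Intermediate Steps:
k(m) = sqrt(2)*sqrt(m) (k(m) = sqrt(2*m) = sqrt(2)*sqrt(m))
(-32611 - 6568)*(k(-192) + d) = (-32611 - 6568)*(sqrt(2)*sqrt(-192) - 19117) = -39179*(sqrt(2)*(8*I*sqrt(3)) - 19117) = -39179*(8*I*sqrt(6) - 19117) = -39179*(-19117 + 8*I*sqrt(6)) = 748984943 - 313432*I*sqrt(6)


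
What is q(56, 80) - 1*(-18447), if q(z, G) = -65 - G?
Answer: 18302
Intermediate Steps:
q(56, 80) - 1*(-18447) = (-65 - 1*80) - 1*(-18447) = (-65 - 80) + 18447 = -145 + 18447 = 18302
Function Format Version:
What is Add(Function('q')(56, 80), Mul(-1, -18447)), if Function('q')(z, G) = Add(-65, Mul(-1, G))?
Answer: 18302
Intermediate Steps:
Add(Function('q')(56, 80), Mul(-1, -18447)) = Add(Add(-65, Mul(-1, 80)), Mul(-1, -18447)) = Add(Add(-65, -80), 18447) = Add(-145, 18447) = 18302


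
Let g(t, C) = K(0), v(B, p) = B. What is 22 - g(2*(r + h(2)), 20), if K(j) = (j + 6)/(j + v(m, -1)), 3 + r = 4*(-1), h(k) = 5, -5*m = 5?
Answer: 28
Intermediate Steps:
m = -1 (m = -1/5*5 = -1)
r = -7 (r = -3 + 4*(-1) = -3 - 4 = -7)
K(j) = (6 + j)/(-1 + j) (K(j) = (j + 6)/(j - 1) = (6 + j)/(-1 + j))
g(t, C) = -6 (g(t, C) = (6 + 0)/(-1 + 0) = 6/(-1) = -1*6 = -6)
22 - g(2*(r + h(2)), 20) = 22 - 1*(-6) = 22 + 6 = 28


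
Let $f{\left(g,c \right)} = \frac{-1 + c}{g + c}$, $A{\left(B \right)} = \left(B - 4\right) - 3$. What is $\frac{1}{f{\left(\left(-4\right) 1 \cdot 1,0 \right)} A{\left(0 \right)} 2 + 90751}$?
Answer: $\frac{2}{181495} \approx 1.102 \cdot 10^{-5}$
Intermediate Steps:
$A{\left(B \right)} = -7 + B$ ($A{\left(B \right)} = \left(-4 + B\right) - 3 = -7 + B$)
$f{\left(g,c \right)} = \frac{-1 + c}{c + g}$
$\frac{1}{f{\left(\left(-4\right) 1 \cdot 1,0 \right)} A{\left(0 \right)} 2 + 90751} = \frac{1}{\frac{-1 + 0}{0 + \left(-4\right) 1 \cdot 1} \left(-7 + 0\right) 2 + 90751} = \frac{1}{\frac{1}{0 - 4} \left(-1\right) \left(-7\right) 2 + 90751} = \frac{1}{\frac{1}{-4} \left(-1\right) \left(-7\right) 2 + 90751} = \frac{1}{\left(- \frac{1}{4}\right) \left(-1\right) \left(-7\right) 2 + 90751} = \frac{1}{\frac{1}{4} \left(-7\right) 2 + 90751} = \frac{1}{\left(- \frac{7}{4}\right) 2 + 90751} = \frac{1}{- \frac{7}{2} + 90751} = \frac{1}{\frac{181495}{2}} = \frac{2}{181495}$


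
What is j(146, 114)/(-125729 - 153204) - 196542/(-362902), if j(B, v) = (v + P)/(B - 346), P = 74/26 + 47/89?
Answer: 3171467895039451/5855886125293100 ≈ 0.54159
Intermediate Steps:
P = 3904/1157 (P = 74*(1/26) + 47*(1/89) = 37/13 + 47/89 = 3904/1157 ≈ 3.3742)
j(B, v) = (3904/1157 + v)/(-346 + B) (j(B, v) = (v + 3904/1157)/(B - 346) = (3904/1157 + v)/(-346 + B))
j(146, 114)/(-125729 - 153204) - 196542/(-362902) = ((3904/1157 + 114)/(-346 + 146))/(-125729 - 153204) - 196542/(-362902) = ((135802/1157)/(-200))/(-278933) - 196542*(-1/362902) = -1/200*135802/1157*(-1/278933) + 98271/181451 = -67901/115700*(-1/278933) + 98271/181451 = 67901/32272548100 + 98271/181451 = 3171467895039451/5855886125293100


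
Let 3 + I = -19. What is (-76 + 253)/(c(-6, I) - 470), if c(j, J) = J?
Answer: -59/164 ≈ -0.35976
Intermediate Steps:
I = -22 (I = -3 - 19 = -22)
(-76 + 253)/(c(-6, I) - 470) = (-76 + 253)/(-22 - 470) = 177/(-492) = 177*(-1/492) = -59/164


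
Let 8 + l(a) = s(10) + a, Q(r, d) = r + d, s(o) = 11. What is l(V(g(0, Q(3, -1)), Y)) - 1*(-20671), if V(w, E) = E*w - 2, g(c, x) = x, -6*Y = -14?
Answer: 62030/3 ≈ 20677.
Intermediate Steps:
Q(r, d) = d + r
Y = 7/3 (Y = -⅙*(-14) = 7/3 ≈ 2.3333)
V(w, E) = -2 + E*w
l(a) = 3 + a (l(a) = -8 + (11 + a) = 3 + a)
l(V(g(0, Q(3, -1)), Y)) - 1*(-20671) = (3 + (-2 + 7*(-1 + 3)/3)) - 1*(-20671) = (3 + (-2 + (7/3)*2)) + 20671 = (3 + (-2 + 14/3)) + 20671 = (3 + 8/3) + 20671 = 17/3 + 20671 = 62030/3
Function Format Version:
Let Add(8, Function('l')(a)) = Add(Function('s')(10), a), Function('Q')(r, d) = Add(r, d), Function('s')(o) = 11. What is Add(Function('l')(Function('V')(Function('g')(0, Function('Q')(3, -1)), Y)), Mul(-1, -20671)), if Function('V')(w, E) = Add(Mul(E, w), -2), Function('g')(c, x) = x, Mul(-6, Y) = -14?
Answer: Rational(62030, 3) ≈ 20677.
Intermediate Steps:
Function('Q')(r, d) = Add(d, r)
Y = Rational(7, 3) (Y = Mul(Rational(-1, 6), -14) = Rational(7, 3) ≈ 2.3333)
Function('V')(w, E) = Add(-2, Mul(E, w))
Function('l')(a) = Add(3, a) (Function('l')(a) = Add(-8, Add(11, a)) = Add(3, a))
Add(Function('l')(Function('V')(Function('g')(0, Function('Q')(3, -1)), Y)), Mul(-1, -20671)) = Add(Add(3, Add(-2, Mul(Rational(7, 3), Add(-1, 3)))), Mul(-1, -20671)) = Add(Add(3, Add(-2, Mul(Rational(7, 3), 2))), 20671) = Add(Add(3, Add(-2, Rational(14, 3))), 20671) = Add(Add(3, Rational(8, 3)), 20671) = Add(Rational(17, 3), 20671) = Rational(62030, 3)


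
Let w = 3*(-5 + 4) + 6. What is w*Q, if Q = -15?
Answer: -45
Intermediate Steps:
w = 3 (w = 3*(-1) + 6 = -3 + 6 = 3)
w*Q = 3*(-15) = -45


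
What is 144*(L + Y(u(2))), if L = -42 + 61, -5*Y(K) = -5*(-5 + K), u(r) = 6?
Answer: 2880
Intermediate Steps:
Y(K) = -5 + K (Y(K) = -(-1)*(-5 + K) = -(25 - 5*K)/5 = -5 + K)
L = 19
144*(L + Y(u(2))) = 144*(19 + (-5 + 6)) = 144*(19 + 1) = 144*20 = 2880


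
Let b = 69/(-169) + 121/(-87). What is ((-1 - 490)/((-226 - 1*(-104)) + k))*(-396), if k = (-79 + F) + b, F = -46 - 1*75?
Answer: -1429396254/2380409 ≈ -600.48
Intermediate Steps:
F = -121 (F = -46 - 75 = -121)
b = -26452/14703 (b = 69*(-1/169) + 121*(-1/87) = -69/169 - 121/87 = -26452/14703 ≈ -1.7991)
k = -2967052/14703 (k = (-79 - 121) - 26452/14703 = -200 - 26452/14703 = -2967052/14703 ≈ -201.80)
((-1 - 490)/((-226 - 1*(-104)) + k))*(-396) = ((-1 - 490)/((-226 - 1*(-104)) - 2967052/14703))*(-396) = -491/((-226 + 104) - 2967052/14703)*(-396) = -491/(-122 - 2967052/14703)*(-396) = -491/(-4760818/14703)*(-396) = -491*(-14703/4760818)*(-396) = (7219173/4760818)*(-396) = -1429396254/2380409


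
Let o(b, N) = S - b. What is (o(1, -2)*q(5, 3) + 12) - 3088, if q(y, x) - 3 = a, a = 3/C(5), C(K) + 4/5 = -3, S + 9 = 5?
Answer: -58654/19 ≈ -3087.1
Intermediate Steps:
S = -4 (S = -9 + 5 = -4)
C(K) = -19/5 (C(K) = -⅘ - 3 = -19/5)
o(b, N) = -4 - b
a = -15/19 (a = 3/(-19/5) = 3*(-5/19) = -15/19 ≈ -0.78947)
q(y, x) = 42/19 (q(y, x) = 3 - 15/19 = 42/19)
(o(1, -2)*q(5, 3) + 12) - 3088 = ((-4 - 1*1)*(42/19) + 12) - 3088 = ((-4 - 1)*(42/19) + 12) - 3088 = (-5*42/19 + 12) - 3088 = (-210/19 + 12) - 3088 = 18/19 - 3088 = -58654/19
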